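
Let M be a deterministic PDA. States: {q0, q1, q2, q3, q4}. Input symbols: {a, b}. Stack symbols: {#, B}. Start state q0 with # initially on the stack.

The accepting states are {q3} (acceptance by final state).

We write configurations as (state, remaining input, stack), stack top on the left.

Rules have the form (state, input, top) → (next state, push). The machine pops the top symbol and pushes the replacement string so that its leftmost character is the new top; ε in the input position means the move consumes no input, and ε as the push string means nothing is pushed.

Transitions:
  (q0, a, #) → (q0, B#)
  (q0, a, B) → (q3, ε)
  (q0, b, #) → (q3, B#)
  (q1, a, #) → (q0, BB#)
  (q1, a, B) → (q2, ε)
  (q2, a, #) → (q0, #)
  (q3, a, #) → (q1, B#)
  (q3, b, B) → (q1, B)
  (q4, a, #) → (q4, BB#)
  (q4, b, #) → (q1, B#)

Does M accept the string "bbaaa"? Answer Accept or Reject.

(q0, bbaaa, #)
  read b, top #: go to q3, push B# → (q3, baaa, B#)
  read b, top B: go to q1, push B → (q1, aaa, B#)
  read a, top B: go to q2, push ε → (q2, aa, #)
  read a, top #: go to q0, push # → (q0, a, #)
  read a, top #: go to q0, push B# → (q0, ε, B#)
All input consumed; state q0 ∉ F and no further ε-move applies.

Reject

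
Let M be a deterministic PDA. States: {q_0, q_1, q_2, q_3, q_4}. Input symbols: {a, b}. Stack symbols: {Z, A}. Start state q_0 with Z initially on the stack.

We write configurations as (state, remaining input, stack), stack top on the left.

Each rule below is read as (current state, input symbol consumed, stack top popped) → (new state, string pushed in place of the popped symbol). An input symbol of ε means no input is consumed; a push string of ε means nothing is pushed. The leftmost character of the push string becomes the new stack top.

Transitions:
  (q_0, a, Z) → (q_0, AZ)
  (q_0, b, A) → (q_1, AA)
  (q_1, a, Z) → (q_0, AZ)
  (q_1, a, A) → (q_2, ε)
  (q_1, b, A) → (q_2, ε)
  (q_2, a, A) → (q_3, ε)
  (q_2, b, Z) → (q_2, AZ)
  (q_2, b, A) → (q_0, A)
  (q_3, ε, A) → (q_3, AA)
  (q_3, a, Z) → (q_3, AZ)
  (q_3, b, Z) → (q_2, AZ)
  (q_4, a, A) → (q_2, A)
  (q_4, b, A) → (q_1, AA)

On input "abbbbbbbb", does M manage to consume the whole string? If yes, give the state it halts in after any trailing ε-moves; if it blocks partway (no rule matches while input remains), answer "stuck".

(q_0, abbbbbbbb, Z)
  read a, top Z: go to q_0, push AZ → (q_0, bbbbbbbb, AZ)
  read b, top A: go to q_1, push AA → (q_1, bbbbbbb, AAZ)
  read b, top A: go to q_2, push ε → (q_2, bbbbbb, AZ)
  read b, top A: go to q_0, push A → (q_0, bbbbb, AZ)
  read b, top A: go to q_1, push AA → (q_1, bbbb, AAZ)
  read b, top A: go to q_2, push ε → (q_2, bbb, AZ)
  read b, top A: go to q_0, push A → (q_0, bb, AZ)
  read b, top A: go to q_1, push AA → (q_1, b, AAZ)
  read b, top A: go to q_2, push ε → (q_2, ε, AZ)
All input consumed; M is in state q_2.

q_2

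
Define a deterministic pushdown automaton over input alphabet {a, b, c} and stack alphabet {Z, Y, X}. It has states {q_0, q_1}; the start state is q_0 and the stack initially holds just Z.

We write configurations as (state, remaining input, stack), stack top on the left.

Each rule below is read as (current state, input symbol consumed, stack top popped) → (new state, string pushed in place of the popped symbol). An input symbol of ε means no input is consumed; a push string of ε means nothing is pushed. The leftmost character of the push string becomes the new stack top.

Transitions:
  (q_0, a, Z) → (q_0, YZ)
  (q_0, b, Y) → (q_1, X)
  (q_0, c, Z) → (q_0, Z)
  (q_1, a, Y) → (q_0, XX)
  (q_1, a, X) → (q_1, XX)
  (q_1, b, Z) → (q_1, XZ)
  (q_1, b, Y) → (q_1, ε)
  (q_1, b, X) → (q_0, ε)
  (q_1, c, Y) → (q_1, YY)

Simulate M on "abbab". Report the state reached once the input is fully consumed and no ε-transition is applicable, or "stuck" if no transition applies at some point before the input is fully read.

q_1

(q_0, abbab, Z)
  read a, top Z: go to q_0, push YZ → (q_0, bbab, YZ)
  read b, top Y: go to q_1, push X → (q_1, bab, XZ)
  read b, top X: go to q_0, push ε → (q_0, ab, Z)
  read a, top Z: go to q_0, push YZ → (q_0, b, YZ)
  read b, top Y: go to q_1, push X → (q_1, ε, XZ)
All input consumed; M is in state q_1.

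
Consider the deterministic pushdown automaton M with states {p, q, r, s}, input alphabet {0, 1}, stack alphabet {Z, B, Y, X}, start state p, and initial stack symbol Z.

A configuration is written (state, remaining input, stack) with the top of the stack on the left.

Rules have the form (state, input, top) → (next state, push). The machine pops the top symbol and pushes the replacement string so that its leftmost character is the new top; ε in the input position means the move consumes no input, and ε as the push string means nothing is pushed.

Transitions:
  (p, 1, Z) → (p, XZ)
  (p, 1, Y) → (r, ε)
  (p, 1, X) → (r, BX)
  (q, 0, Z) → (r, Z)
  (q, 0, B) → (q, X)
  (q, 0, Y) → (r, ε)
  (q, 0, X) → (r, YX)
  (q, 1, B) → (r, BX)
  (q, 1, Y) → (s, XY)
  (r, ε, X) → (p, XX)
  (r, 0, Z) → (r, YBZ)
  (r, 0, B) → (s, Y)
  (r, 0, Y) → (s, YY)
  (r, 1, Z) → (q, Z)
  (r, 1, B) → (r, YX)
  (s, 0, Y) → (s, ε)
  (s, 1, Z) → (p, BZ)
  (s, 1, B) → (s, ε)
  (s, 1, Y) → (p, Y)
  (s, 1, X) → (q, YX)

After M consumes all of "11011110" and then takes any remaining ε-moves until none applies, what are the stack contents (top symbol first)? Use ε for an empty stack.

(p, 11011110, Z)
  read 1, top Z: go to p, push XZ → (p, 1011110, XZ)
  read 1, top X: go to r, push BX → (r, 011110, BXZ)
  read 0, top B: go to s, push Y → (s, 11110, YXZ)
  read 1, top Y: go to p, push Y → (p, 1110, YXZ)
  read 1, top Y: go to r, push ε → (r, 110, XZ)
  ε-move, top X: go to p, push XX → (p, 110, XXZ)
  read 1, top X: go to r, push BX → (r, 10, BXXZ)
  read 1, top B: go to r, push YX → (r, 0, YXXXZ)
  read 0, top Y: go to s, push YY → (s, ε, YYXXXZ)
All input consumed in state s with stack YYXXXZ.

YYXXXZ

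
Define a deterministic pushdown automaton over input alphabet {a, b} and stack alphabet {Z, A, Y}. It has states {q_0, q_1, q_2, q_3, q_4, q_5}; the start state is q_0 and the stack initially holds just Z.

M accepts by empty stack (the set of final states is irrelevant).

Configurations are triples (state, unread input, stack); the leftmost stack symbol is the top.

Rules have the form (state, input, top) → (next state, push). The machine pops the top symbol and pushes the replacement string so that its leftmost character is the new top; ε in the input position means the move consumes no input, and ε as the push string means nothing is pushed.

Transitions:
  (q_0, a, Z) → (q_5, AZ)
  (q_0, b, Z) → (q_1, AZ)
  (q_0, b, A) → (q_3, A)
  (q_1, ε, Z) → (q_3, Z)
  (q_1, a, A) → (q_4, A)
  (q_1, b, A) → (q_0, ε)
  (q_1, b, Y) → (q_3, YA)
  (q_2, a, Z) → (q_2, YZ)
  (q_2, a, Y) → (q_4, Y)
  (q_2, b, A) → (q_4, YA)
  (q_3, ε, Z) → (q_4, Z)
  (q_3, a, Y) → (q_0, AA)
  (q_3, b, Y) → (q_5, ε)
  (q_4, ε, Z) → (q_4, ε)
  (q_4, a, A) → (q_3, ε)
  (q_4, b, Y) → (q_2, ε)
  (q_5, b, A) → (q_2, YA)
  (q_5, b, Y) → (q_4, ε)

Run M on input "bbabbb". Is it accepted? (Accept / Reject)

(q_0, bbabbb, Z) ⊢ (q_1, babbb, AZ) ⊢ (q_0, abbb, Z) ⊢ (q_5, bbb, AZ) ⊢ (q_2, bb, YAZ)
No transition applies at (q_2, bb, YAZ); input not fully consumed.

Reject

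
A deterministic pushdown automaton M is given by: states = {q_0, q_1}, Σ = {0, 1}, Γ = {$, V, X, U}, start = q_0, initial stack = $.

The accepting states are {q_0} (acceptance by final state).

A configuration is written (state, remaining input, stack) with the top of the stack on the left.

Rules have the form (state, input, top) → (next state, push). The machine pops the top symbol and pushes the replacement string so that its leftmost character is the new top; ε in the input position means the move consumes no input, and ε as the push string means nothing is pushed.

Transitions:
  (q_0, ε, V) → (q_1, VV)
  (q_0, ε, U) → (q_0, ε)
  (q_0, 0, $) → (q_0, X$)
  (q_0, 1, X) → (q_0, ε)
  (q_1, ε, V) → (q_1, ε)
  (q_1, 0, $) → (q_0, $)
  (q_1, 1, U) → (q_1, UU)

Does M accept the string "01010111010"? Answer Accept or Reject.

(q_0, 01010111010, $)
  read 0, top $: go to q_0, push X$ → (q_0, 1010111010, X$)
  read 1, top X: go to q_0, push ε → (q_0, 010111010, $)
  read 0, top $: go to q_0, push X$ → (q_0, 10111010, X$)
  read 1, top X: go to q_0, push ε → (q_0, 0111010, $)
  read 0, top $: go to q_0, push X$ → (q_0, 111010, X$)
  read 1, top X: go to q_0, push ε → (q_0, 11010, $)
No transition applies at (q_0, 11010, $); input not fully consumed.

Reject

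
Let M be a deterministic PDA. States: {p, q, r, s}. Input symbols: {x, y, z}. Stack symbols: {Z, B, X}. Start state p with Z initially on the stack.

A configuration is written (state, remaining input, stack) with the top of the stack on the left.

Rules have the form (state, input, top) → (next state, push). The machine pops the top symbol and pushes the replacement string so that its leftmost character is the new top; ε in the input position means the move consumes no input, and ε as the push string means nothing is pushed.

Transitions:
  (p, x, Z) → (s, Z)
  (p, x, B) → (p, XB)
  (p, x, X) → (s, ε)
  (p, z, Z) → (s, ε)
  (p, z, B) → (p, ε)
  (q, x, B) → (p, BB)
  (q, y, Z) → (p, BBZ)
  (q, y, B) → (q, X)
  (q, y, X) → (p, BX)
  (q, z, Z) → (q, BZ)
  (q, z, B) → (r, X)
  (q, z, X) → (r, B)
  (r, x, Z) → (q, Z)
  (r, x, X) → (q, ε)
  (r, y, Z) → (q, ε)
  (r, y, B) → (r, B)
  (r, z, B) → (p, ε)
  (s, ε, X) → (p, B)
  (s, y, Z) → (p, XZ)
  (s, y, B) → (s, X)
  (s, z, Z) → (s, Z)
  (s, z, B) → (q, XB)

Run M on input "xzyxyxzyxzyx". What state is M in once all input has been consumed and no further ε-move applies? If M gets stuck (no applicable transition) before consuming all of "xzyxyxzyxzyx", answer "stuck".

(p, xzyxyxzyxzyx, Z) ⊢ (s, zyxyxzyxzyx, Z) ⊢ (s, yxyxzyxzyx, Z) ⊢ (p, xyxzyxzyx, XZ) ⊢ (s, yxzyxzyx, Z) ⊢ (p, xzyxzyx, XZ) ⊢ (s, zyxzyx, Z) ⊢ (s, yxzyx, Z) ⊢ (p, xzyx, XZ) ⊢ (s, zyx, Z) ⊢ (s, yx, Z) ⊢ (p, x, XZ) ⊢ (s, ε, Z)
All input consumed; M is in state s.

s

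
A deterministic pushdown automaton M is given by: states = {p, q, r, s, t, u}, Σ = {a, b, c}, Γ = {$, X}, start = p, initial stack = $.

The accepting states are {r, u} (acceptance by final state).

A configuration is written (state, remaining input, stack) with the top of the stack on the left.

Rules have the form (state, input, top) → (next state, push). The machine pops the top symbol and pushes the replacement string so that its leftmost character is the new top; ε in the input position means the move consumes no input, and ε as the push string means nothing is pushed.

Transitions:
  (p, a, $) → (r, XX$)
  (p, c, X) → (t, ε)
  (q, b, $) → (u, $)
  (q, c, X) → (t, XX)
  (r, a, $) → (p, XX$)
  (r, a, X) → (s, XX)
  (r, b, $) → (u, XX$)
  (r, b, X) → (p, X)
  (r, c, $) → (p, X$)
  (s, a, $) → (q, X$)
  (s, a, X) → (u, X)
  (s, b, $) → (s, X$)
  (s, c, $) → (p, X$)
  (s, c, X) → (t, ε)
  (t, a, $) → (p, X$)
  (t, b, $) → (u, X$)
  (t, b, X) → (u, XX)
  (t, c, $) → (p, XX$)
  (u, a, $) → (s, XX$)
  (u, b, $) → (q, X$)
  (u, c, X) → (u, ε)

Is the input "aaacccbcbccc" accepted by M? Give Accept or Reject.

(p, aaacccbcbccc, $) ⊢ (r, aacccbcbccc, XX$) ⊢ (s, acccbcbccc, XXX$) ⊢ (u, cccbcbccc, XXX$) ⊢ (u, ccbcbccc, XX$) ⊢ (u, cbcbccc, X$) ⊢ (u, bcbccc, $) ⊢ (q, cbccc, X$) ⊢ (t, bccc, XX$) ⊢ (u, ccc, XXX$) ⊢ (u, cc, XX$) ⊢ (u, c, X$) ⊢ (u, ε, $)
All input consumed; state u ∈ F.

Accept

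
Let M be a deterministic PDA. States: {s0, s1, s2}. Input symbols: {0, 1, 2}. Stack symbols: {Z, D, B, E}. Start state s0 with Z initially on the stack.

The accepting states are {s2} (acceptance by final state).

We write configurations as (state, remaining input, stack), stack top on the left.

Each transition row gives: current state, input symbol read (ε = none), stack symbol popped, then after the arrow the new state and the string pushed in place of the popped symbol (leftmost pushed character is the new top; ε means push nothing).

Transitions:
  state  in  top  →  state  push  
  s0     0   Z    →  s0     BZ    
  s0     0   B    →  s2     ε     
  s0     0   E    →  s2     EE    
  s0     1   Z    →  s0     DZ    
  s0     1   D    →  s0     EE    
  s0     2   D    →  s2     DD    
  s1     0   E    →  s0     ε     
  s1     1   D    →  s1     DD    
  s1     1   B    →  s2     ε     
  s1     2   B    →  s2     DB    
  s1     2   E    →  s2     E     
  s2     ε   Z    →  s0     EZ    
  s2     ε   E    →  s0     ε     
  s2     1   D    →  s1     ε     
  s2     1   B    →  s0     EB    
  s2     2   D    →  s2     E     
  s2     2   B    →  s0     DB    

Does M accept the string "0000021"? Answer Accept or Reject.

Reject

(s0, 0000021, Z)
  read 0, top Z: go to s0, push BZ → (s0, 000021, BZ)
  read 0, top B: go to s2, push ε → (s2, 00021, Z)
  ε-move, top Z: go to s0, push EZ → (s0, 00021, EZ)
  read 0, top E: go to s2, push EE → (s2, 0021, EEZ)
  ε-move, top E: go to s0, push ε → (s0, 0021, EZ)
  read 0, top E: go to s2, push EE → (s2, 021, EEZ)
  ε-move, top E: go to s0, push ε → (s0, 021, EZ)
  read 0, top E: go to s2, push EE → (s2, 21, EEZ)
  ε-move, top E: go to s0, push ε → (s0, 21, EZ)
No transition applies at (s0, 21, EZ); input not fully consumed.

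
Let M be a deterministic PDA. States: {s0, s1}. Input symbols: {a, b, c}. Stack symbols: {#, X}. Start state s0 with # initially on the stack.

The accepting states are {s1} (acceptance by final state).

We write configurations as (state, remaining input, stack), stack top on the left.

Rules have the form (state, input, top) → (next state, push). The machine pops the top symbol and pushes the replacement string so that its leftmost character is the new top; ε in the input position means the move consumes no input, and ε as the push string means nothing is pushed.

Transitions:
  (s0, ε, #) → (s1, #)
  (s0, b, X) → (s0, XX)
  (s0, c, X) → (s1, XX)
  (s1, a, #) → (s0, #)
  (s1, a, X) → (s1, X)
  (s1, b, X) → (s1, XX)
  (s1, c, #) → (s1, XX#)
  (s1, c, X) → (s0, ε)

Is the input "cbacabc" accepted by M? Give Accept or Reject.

Reject

(s0, cbacabc, #) ⊢ (s1, cbacabc, #) ⊢ (s1, bacabc, XX#) ⊢ (s1, acabc, XXX#) ⊢ (s1, cabc, XXX#) ⊢ (s0, abc, XX#)
No transition applies at (s0, abc, XX#); input not fully consumed.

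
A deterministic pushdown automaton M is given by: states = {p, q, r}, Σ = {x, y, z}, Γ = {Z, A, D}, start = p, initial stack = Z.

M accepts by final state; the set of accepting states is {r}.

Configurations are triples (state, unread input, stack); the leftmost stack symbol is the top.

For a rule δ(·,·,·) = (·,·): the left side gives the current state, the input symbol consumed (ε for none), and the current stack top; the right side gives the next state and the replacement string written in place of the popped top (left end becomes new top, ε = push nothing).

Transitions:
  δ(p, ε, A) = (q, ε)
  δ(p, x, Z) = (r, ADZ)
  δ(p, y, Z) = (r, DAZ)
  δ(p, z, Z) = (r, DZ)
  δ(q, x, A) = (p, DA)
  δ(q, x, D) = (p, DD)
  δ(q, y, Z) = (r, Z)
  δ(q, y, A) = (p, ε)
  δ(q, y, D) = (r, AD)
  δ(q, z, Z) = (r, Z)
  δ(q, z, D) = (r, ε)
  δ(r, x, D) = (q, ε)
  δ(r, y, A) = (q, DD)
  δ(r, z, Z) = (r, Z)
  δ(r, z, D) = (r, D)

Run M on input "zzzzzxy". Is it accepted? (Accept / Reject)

Accept

(p, zzzzzxy, Z)
  read z, top Z: go to r, push DZ → (r, zzzzxy, DZ)
  read z, top D: go to r, push D → (r, zzzxy, DZ)
  read z, top D: go to r, push D → (r, zzxy, DZ)
  read z, top D: go to r, push D → (r, zxy, DZ)
  read z, top D: go to r, push D → (r, xy, DZ)
  read x, top D: go to q, push ε → (q, y, Z)
  read y, top Z: go to r, push Z → (r, ε, Z)
All input consumed; state r ∈ F.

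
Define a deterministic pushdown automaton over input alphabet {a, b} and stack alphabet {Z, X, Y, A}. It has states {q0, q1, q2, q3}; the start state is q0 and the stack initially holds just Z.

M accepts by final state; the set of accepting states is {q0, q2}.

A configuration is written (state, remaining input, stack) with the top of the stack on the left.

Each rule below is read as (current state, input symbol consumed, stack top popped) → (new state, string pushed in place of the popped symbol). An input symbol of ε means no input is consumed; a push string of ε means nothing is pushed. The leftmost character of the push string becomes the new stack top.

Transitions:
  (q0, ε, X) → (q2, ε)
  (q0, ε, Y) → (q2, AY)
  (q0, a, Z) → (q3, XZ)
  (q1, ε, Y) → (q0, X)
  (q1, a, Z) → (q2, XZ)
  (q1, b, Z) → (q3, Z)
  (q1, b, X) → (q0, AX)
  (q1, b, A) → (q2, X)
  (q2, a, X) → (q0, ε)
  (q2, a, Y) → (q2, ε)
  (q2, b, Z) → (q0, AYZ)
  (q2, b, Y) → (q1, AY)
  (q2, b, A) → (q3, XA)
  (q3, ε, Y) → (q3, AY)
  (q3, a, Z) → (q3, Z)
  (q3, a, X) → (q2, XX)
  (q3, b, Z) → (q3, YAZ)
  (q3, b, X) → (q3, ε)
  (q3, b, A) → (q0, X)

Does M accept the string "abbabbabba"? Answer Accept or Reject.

(q0, abbabbabba, Z) ⊢ (q3, bbabbabba, XZ) ⊢ (q3, babbabba, Z) ⊢ (q3, abbabba, YAZ) ⊢ (q3, abbabba, AYAZ)
No transition applies at (q3, abbabba, AYAZ); input not fully consumed.

Reject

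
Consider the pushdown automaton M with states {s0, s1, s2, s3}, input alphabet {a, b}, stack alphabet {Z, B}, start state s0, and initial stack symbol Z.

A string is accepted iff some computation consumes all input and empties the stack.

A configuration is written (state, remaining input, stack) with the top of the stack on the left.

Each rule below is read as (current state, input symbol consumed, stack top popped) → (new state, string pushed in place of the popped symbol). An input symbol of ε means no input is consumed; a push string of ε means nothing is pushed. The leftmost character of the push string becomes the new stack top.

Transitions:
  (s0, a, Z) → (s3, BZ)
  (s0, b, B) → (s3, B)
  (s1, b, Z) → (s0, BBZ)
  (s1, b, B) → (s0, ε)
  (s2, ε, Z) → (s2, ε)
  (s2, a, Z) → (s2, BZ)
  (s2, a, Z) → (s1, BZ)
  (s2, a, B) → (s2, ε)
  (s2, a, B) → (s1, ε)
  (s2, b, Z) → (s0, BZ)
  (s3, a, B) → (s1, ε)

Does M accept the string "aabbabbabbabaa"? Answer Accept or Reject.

Reject

No computation consumes all input and empties the stack.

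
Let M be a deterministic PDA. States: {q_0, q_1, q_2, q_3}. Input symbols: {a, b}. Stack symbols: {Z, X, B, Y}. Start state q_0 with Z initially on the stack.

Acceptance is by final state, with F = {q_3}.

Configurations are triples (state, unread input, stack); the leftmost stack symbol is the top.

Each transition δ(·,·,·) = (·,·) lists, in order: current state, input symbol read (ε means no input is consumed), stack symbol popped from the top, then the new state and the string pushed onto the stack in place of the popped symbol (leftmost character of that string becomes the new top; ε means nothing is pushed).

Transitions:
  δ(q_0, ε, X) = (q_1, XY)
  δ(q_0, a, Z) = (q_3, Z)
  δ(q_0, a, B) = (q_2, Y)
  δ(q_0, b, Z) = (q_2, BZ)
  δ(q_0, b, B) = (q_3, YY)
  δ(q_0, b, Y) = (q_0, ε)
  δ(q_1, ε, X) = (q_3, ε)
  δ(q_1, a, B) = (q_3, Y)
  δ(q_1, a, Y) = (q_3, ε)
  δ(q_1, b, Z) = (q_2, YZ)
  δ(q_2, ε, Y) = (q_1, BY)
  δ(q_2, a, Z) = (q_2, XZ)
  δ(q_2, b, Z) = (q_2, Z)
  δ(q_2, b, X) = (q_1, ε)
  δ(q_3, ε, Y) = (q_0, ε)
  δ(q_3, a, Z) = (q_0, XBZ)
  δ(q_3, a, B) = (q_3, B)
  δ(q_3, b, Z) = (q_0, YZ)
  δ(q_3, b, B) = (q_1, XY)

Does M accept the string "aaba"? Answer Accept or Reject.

(q_0, aaba, Z) ⊢ (q_3, aba, Z) ⊢ (q_0, ba, XBZ) ⊢ (q_1, ba, XYBZ) ⊢ (q_3, ba, YBZ) ⊢ (q_0, ba, BZ) ⊢ (q_3, a, YYZ) ⊢ (q_0, a, YZ)
No transition applies at (q_0, a, YZ); input not fully consumed.

Reject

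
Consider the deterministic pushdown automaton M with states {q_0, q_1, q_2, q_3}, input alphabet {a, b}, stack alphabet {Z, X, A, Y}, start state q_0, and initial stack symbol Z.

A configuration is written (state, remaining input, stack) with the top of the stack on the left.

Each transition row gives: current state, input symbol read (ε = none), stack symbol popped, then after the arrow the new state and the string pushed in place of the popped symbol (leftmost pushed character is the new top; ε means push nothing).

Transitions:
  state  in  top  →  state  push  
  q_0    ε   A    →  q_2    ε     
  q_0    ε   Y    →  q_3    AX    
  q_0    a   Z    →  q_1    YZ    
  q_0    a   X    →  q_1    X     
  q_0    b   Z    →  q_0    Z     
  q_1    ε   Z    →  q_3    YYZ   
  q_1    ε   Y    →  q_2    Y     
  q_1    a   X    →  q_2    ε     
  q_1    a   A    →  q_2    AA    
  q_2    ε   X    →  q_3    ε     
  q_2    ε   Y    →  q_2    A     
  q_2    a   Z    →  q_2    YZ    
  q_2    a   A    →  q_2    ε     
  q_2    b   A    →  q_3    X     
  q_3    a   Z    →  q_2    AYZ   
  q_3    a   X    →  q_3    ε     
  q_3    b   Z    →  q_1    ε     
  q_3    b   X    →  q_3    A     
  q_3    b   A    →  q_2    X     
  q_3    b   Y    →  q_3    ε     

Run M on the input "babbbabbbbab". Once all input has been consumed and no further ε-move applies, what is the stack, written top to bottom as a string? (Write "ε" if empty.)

(q_0, babbbabbbbab, Z)
  read b, top Z: go to q_0, push Z → (q_0, abbbabbbbab, Z)
  read a, top Z: go to q_1, push YZ → (q_1, bbbabbbbab, YZ)
  ε-move, top Y: go to q_2, push Y → (q_2, bbbabbbbab, YZ)
  ε-move, top Y: go to q_2, push A → (q_2, bbbabbbbab, AZ)
  read b, top A: go to q_3, push X → (q_3, bbabbbbab, XZ)
  read b, top X: go to q_3, push A → (q_3, babbbbab, AZ)
  read b, top A: go to q_2, push X → (q_2, abbbbab, XZ)
  ε-move, top X: go to q_3, push ε → (q_3, abbbbab, Z)
  read a, top Z: go to q_2, push AYZ → (q_2, bbbbab, AYZ)
  read b, top A: go to q_3, push X → (q_3, bbbab, XYZ)
  read b, top X: go to q_3, push A → (q_3, bbab, AYZ)
  read b, top A: go to q_2, push X → (q_2, bab, XYZ)
  ε-move, top X: go to q_3, push ε → (q_3, bab, YZ)
  read b, top Y: go to q_3, push ε → (q_3, ab, Z)
  read a, top Z: go to q_2, push AYZ → (q_2, b, AYZ)
  read b, top A: go to q_3, push X → (q_3, ε, XYZ)
All input consumed in state q_3 with stack XYZ.

XYZ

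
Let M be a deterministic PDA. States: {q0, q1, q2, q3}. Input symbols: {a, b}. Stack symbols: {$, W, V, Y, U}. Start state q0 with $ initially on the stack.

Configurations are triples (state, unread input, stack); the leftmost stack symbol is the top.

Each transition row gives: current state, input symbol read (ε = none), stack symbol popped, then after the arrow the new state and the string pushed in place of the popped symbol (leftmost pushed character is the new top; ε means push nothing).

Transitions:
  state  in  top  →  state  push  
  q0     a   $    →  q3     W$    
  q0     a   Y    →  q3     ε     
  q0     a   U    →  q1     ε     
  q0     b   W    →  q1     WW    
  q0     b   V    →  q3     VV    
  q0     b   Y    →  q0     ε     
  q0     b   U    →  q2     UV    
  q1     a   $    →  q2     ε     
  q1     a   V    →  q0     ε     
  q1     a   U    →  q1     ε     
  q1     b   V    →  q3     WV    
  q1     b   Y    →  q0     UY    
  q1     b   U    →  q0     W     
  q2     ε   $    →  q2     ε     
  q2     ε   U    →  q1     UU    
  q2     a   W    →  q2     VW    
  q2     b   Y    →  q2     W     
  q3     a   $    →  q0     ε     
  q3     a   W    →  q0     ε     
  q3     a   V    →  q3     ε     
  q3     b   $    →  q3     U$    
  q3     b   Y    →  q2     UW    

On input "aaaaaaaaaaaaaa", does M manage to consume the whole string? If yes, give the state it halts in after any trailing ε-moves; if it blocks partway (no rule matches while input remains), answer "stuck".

q0

(q0, aaaaaaaaaaaaaa, $) ⊢ (q3, aaaaaaaaaaaaa, W$) ⊢ (q0, aaaaaaaaaaaa, $) ⊢ (q3, aaaaaaaaaaa, W$) ⊢ (q0, aaaaaaaaaa, $) ⊢ (q3, aaaaaaaaa, W$) ⊢ (q0, aaaaaaaa, $) ⊢ (q3, aaaaaaa, W$) ⊢ (q0, aaaaaa, $) ⊢ (q3, aaaaa, W$) ⊢ (q0, aaaa, $) ⊢ (q3, aaa, W$) ⊢ (q0, aa, $) ⊢ (q3, a, W$) ⊢ (q0, ε, $)
All input consumed; M is in state q0.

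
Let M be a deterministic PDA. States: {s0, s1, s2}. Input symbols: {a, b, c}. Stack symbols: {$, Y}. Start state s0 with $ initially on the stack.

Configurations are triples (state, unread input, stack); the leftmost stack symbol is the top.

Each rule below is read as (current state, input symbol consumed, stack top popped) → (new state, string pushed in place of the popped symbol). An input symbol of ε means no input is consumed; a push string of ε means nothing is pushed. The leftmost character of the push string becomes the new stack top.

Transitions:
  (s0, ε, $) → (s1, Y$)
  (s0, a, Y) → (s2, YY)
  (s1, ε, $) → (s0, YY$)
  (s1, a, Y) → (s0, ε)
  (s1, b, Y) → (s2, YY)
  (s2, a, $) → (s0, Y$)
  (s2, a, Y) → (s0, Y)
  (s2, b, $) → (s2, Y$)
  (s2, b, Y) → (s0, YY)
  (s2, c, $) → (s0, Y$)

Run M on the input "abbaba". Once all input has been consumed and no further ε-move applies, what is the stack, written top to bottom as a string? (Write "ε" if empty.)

YYYYYY$

(s0, abbaba, $)
  ε-move, top $: go to s1, push Y$ → (s1, abbaba, Y$)
  read a, top Y: go to s0, push ε → (s0, bbaba, $)
  ε-move, top $: go to s1, push Y$ → (s1, bbaba, Y$)
  read b, top Y: go to s2, push YY → (s2, baba, YY$)
  read b, top Y: go to s0, push YY → (s0, aba, YYY$)
  read a, top Y: go to s2, push YY → (s2, ba, YYYY$)
  read b, top Y: go to s0, push YY → (s0, a, YYYYY$)
  read a, top Y: go to s2, push YY → (s2, ε, YYYYYY$)
All input consumed in state s2 with stack YYYYYY$.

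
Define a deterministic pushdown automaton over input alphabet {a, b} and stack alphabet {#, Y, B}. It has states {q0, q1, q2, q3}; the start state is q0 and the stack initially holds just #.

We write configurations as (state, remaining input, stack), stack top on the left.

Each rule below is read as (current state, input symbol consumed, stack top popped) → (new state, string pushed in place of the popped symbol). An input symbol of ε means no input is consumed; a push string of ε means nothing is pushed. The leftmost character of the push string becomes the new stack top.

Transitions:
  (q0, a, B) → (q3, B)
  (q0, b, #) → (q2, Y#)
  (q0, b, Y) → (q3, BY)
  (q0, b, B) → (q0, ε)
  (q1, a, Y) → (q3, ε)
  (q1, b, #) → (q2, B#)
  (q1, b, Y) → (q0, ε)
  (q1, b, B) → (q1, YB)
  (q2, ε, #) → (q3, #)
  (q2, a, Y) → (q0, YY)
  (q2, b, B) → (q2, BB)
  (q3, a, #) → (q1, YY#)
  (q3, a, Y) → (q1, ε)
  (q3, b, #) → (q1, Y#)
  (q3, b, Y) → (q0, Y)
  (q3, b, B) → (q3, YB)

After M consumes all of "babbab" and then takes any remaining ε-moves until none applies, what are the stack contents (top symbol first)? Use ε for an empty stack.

YBYY#

(q0, babbab, #)
  read b, top #: go to q2, push Y# → (q2, abbab, Y#)
  read a, top Y: go to q0, push YY → (q0, bbab, YY#)
  read b, top Y: go to q3, push BY → (q3, bab, BYY#)
  read b, top B: go to q3, push YB → (q3, ab, YBYY#)
  read a, top Y: go to q1, push ε → (q1, b, BYY#)
  read b, top B: go to q1, push YB → (q1, ε, YBYY#)
All input consumed in state q1 with stack YBYY#.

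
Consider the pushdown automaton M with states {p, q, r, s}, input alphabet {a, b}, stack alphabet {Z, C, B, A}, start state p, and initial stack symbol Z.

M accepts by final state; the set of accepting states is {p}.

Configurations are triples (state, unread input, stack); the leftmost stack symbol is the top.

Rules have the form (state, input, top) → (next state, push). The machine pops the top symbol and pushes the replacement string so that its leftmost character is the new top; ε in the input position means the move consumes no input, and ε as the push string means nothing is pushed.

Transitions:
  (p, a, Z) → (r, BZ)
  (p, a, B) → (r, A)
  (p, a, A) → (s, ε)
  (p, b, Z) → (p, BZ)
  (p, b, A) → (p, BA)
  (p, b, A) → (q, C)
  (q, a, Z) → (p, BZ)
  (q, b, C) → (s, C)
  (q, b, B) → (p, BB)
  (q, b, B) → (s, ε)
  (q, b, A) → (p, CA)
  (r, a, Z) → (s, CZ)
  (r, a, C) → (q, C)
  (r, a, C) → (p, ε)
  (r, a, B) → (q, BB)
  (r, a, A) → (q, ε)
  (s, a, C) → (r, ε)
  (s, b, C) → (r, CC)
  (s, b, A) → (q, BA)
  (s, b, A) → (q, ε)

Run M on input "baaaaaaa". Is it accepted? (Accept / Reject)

No computation consumes all input and reaches a final state.

Reject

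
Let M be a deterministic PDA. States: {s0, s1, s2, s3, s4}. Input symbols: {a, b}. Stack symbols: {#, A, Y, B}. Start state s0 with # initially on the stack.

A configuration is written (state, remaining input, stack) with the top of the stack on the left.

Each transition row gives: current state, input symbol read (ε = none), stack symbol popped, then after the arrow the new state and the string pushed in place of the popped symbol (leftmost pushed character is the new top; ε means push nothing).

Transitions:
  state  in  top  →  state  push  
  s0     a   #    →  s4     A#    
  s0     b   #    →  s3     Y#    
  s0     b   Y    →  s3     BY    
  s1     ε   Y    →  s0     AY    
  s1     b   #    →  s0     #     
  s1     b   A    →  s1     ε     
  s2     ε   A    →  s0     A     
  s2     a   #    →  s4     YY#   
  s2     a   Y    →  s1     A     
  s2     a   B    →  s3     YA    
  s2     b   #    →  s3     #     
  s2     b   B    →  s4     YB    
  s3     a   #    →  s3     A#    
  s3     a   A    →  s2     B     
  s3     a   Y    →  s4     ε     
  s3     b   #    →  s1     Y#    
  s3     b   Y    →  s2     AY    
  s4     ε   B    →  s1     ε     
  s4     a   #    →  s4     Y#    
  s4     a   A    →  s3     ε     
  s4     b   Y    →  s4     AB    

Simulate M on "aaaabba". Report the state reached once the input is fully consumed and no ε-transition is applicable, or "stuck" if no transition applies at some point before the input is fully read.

s3

(s0, aaaabba, #)
  read a, top #: go to s4, push A# → (s4, aaabba, A#)
  read a, top A: go to s3, push ε → (s3, aabba, #)
  read a, top #: go to s3, push A# → (s3, abba, A#)
  read a, top A: go to s2, push B → (s2, bba, B#)
  read b, top B: go to s4, push YB → (s4, ba, YB#)
  read b, top Y: go to s4, push AB → (s4, a, ABB#)
  read a, top A: go to s3, push ε → (s3, ε, BB#)
All input consumed; M is in state s3.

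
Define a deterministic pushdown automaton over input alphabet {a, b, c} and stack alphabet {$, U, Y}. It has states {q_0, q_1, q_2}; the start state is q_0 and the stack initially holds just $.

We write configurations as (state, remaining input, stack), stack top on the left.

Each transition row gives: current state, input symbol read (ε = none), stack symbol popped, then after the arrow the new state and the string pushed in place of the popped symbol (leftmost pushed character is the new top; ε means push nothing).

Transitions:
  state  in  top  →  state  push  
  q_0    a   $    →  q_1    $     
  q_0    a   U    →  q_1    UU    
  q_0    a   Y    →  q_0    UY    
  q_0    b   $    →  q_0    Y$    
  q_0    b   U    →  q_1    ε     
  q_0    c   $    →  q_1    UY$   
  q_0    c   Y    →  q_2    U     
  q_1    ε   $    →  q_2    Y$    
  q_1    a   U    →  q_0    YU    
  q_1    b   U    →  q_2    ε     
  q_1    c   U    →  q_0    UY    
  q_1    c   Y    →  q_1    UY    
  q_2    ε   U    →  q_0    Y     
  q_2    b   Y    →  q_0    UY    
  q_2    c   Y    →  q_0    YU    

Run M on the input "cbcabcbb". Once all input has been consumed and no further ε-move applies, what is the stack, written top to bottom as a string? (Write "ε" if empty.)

(q_0, cbcabcbb, $) ⊢ (q_1, bcabcbb, UY$) ⊢ (q_2, cabcbb, Y$) ⊢ (q_0, abcbb, YU$) ⊢ (q_0, bcbb, UYU$) ⊢ (q_1, cbb, YU$) ⊢ (q_1, bb, UYU$) ⊢ (q_2, b, YU$) ⊢ (q_0, ε, UYU$)
All input consumed in state q_0 with stack UYU$.

UYU$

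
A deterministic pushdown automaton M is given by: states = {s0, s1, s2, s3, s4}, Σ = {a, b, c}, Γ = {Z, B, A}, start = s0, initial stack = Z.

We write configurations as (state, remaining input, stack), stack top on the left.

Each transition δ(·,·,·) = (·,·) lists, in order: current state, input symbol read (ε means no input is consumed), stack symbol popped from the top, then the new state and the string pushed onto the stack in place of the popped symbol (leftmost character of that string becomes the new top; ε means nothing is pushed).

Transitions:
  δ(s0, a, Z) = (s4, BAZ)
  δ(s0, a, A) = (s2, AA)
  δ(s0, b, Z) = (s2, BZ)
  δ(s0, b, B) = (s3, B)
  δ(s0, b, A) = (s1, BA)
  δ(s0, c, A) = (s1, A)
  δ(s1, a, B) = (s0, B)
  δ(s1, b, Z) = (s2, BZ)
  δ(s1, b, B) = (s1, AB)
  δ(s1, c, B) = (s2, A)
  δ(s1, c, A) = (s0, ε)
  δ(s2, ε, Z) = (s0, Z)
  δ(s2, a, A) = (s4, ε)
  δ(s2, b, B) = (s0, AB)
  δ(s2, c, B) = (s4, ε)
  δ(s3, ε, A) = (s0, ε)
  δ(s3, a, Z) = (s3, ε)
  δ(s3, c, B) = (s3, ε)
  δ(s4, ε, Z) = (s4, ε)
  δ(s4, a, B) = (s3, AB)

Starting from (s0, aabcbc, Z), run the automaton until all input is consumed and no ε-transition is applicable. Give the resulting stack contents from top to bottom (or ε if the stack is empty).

ε

(s0, aabcbc, Z)
  read a, top Z: go to s4, push BAZ → (s4, abcbc, BAZ)
  read a, top B: go to s3, push AB → (s3, bcbc, ABAZ)
  ε-move, top A: go to s0, push ε → (s0, bcbc, BAZ)
  read b, top B: go to s3, push B → (s3, cbc, BAZ)
  read c, top B: go to s3, push ε → (s3, bc, AZ)
  ε-move, top A: go to s0, push ε → (s0, bc, Z)
  read b, top Z: go to s2, push BZ → (s2, c, BZ)
  read c, top B: go to s4, push ε → (s4, ε, Z)
  ε-move, top Z: go to s4, push ε → (s4, ε, ε)
All input consumed in state s4 with stack ε.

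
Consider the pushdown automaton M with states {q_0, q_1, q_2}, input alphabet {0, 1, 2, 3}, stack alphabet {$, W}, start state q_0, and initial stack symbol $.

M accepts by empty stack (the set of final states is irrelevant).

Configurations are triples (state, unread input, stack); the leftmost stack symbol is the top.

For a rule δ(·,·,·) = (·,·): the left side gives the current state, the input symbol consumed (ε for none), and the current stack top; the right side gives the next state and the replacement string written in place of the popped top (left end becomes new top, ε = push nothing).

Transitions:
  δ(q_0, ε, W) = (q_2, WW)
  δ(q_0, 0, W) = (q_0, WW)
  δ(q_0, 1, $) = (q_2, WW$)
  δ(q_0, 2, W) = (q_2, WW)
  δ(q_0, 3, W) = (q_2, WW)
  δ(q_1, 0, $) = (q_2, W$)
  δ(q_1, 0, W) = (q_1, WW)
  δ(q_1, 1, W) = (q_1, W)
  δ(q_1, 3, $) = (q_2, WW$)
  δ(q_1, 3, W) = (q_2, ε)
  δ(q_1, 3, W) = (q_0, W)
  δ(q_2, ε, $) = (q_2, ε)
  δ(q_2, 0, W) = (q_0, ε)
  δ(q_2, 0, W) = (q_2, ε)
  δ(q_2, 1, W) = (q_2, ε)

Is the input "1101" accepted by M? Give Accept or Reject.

Reject

No computation consumes all input and empties the stack.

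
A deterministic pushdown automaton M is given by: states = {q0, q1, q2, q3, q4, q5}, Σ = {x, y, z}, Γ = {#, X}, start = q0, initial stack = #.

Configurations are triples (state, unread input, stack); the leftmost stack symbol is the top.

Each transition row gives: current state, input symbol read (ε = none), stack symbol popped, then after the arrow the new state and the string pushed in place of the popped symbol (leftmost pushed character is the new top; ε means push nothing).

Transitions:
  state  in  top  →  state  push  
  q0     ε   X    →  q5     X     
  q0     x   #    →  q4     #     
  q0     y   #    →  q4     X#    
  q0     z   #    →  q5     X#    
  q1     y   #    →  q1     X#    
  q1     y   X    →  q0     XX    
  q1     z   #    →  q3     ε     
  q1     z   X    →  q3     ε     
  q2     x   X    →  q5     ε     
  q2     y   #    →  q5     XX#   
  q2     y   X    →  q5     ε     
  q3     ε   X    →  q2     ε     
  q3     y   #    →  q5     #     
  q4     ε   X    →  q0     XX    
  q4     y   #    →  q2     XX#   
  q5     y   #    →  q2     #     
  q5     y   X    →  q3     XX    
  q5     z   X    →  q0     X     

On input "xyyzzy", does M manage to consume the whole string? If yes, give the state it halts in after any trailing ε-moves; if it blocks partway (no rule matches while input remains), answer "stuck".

q2

(q0, xyyzzy, #)
  read x, top #: go to q4, push # → (q4, yyzzy, #)
  read y, top #: go to q2, push XX# → (q2, yzzy, XX#)
  read y, top X: go to q5, push ε → (q5, zzy, X#)
  read z, top X: go to q0, push X → (q0, zy, X#)
  ε-move, top X: go to q5, push X → (q5, zy, X#)
  read z, top X: go to q0, push X → (q0, y, X#)
  ε-move, top X: go to q5, push X → (q5, y, X#)
  read y, top X: go to q3, push XX → (q3, ε, XX#)
  ε-move, top X: go to q2, push ε → (q2, ε, X#)
All input consumed; M is in state q2.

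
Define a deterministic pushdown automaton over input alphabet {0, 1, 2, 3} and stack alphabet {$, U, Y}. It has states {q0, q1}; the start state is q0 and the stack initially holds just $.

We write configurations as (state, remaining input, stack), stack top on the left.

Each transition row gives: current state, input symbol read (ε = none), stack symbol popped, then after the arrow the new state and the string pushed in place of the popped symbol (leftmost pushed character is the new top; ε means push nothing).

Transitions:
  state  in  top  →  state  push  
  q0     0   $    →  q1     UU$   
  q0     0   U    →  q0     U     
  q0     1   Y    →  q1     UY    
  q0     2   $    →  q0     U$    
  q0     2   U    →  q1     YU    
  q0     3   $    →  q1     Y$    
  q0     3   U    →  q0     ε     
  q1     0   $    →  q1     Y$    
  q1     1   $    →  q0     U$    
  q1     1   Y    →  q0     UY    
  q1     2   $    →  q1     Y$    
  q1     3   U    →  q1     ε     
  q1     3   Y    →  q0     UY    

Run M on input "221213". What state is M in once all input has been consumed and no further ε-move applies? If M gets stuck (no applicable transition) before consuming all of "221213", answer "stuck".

q0

(q0, 221213, $)
  read 2, top $: go to q0, push U$ → (q0, 21213, U$)
  read 2, top U: go to q1, push YU → (q1, 1213, YU$)
  read 1, top Y: go to q0, push UY → (q0, 213, UYU$)
  read 2, top U: go to q1, push YU → (q1, 13, YUYU$)
  read 1, top Y: go to q0, push UY → (q0, 3, UYUYU$)
  read 3, top U: go to q0, push ε → (q0, ε, YUYU$)
All input consumed; M is in state q0.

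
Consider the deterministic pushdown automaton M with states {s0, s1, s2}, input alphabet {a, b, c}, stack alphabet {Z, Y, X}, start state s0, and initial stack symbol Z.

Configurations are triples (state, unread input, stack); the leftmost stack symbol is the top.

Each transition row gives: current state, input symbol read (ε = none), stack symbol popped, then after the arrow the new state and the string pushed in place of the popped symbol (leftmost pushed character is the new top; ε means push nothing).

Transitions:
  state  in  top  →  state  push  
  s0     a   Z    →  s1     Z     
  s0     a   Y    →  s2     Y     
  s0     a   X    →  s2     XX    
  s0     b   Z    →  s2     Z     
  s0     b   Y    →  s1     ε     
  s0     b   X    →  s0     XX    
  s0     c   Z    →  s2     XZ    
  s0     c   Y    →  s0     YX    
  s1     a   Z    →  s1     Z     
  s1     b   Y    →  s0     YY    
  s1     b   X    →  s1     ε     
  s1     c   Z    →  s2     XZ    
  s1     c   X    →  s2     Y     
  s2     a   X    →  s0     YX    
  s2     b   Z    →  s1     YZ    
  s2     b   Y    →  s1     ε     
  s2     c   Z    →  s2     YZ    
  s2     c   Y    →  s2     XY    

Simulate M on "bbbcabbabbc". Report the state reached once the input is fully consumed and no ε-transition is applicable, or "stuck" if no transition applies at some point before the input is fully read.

stuck

(s0, bbbcabbabbc, Z)
  read b, top Z: go to s2, push Z → (s2, bbcabbabbc, Z)
  read b, top Z: go to s1, push YZ → (s1, bcabbabbc, YZ)
  read b, top Y: go to s0, push YY → (s0, cabbabbc, YYZ)
  read c, top Y: go to s0, push YX → (s0, abbabbc, YXYZ)
  read a, top Y: go to s2, push Y → (s2, bbabbc, YXYZ)
  read b, top Y: go to s1, push ε → (s1, babbc, XYZ)
  read b, top X: go to s1, push ε → (s1, abbc, YZ)
No transition for (s1, a, top Y); M blocks with input abbc remaining.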